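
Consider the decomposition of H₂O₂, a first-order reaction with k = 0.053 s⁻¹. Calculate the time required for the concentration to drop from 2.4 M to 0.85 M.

19.58 s

Step 1: For first-order: t = ln([H₂O₂]₀/[H₂O₂])/k
Step 2: t = ln(2.4/0.85)/0.053
Step 3: t = ln(2.824)/0.053
Step 4: t = 1.038/0.053 = 19.58 s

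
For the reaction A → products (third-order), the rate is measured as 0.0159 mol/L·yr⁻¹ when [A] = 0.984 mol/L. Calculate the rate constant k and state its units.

0.01669 (mol/L)⁻²·yr⁻¹

Step 1: rate = k[A]^3, so k = rate / [A]^3.
Step 2: k = 0.0159 / (0.984)^3 = 0.0159 / 0.9528.
Step 3: k = 0.01669 (mol/L)⁻²·yr⁻¹.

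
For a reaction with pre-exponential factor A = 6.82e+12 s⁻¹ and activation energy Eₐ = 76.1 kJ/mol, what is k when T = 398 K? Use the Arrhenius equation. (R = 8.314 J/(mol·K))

7.01e+02 s⁻¹

Step 1: Use the Arrhenius equation: k = A × exp(-Eₐ/RT)
Step 2: Convert Eₐ to J/mol: 76.1 kJ/mol = 76100 J/mol
Step 3: Calculate the exponent: -Eₐ/(RT) = -76100/(8.314 × 398) = -22.99808
Step 4: k = 6.82e+12 × exp(-22.99808)
Step 5: k = 6.82e+12 × 1.02816e-10 = 7.0121e+02 s⁻¹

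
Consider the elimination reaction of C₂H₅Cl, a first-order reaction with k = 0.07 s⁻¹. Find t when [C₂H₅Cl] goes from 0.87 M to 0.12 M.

28.3 s

Step 1: For first-order: t = ln([C₂H₅Cl]₀/[C₂H₅Cl])/k
Step 2: t = ln(0.87/0.12)/0.07
Step 3: t = ln(7.25)/0.07
Step 4: t = 1.981/0.07 = 28.3 s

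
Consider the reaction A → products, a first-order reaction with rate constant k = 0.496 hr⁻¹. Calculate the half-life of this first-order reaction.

1.397 hr

Step 1: For a first-order reaction, t₁/₂ = ln(2)/k
Step 2: t₁/₂ = ln(2)/0.496
Step 3: t₁/₂ = 0.6931/0.496 = 1.397 hr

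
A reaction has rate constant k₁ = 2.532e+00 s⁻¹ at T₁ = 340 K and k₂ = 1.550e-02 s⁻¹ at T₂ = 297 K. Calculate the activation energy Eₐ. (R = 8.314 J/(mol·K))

99.5 kJ/mol

Step 1: Use the two-temperature Arrhenius form: ln(k₂/k₁) = -Eₐ/R × (1/T₂ - 1/T₁)
Step 2: ln(k₂/k₁) = ln(1.550e-02/2.532e+00) = ln(0.00612164) = -5.09592
Step 3: 1/T₂ - 1/T₁ = 1/297 - 1/340 = 4.258269e-04 K⁻¹
Step 4: Eₐ = -R × ln(k₂/k₁) / (1/T₂ - 1/T₁) = -8.314 × -5.09592 / 4.258269e-04
Step 5: Eₐ = 9.9495e+04 J/mol = 99.5 kJ/mol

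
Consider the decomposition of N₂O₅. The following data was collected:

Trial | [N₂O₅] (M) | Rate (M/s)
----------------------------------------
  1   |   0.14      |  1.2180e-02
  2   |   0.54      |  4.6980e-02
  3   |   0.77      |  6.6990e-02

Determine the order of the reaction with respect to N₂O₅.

first order (1)

Step 1: Compare trials to find order n where rate₂/rate₁ = ([N₂O₅]₂/[N₂O₅]₁)^n
Step 2: rate₂/rate₁ = 4.6980e-02/1.2180e-02 = 3.857
Step 3: [N₂O₅]₂/[N₂O₅]₁ = 0.54/0.14 = 3.857
Step 4: n = ln(3.857)/ln(3.857) = 1.00 ≈ 1
Step 5: The reaction is first order in N₂O₅.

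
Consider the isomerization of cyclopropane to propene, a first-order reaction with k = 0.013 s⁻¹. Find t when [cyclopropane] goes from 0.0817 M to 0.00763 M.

182.4 s

Step 1: For first-order: t = ln([cyclopropane]₀/[cyclopropane])/k
Step 2: t = ln(0.0817/0.00763)/0.013
Step 3: t = ln(10.71)/0.013
Step 4: t = 2.371/0.013 = 182.4 s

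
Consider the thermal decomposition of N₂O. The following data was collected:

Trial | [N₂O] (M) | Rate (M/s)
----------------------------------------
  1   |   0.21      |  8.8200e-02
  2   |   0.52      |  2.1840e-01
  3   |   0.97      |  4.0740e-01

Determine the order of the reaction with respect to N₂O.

first order (1)

Step 1: Compare trials to find order n where rate₂/rate₁ = ([N₂O]₂/[N₂O]₁)^n
Step 2: rate₂/rate₁ = 2.1840e-01/8.8200e-02 = 2.476
Step 3: [N₂O]₂/[N₂O]₁ = 0.52/0.21 = 2.476
Step 4: n = ln(2.476)/ln(2.476) = 1.00 ≈ 1
Step 5: The reaction is first order in N₂O.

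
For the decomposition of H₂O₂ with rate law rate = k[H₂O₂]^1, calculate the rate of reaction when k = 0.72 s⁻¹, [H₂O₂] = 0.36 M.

0.2592 M/s

Step 1: Identify the rate law: rate = k[H₂O₂]^1
Step 2: Substitute values: rate = 0.72 × (0.36)^1
Step 3: Calculate: rate = 0.72 × 0.36 = 0.2592 M/s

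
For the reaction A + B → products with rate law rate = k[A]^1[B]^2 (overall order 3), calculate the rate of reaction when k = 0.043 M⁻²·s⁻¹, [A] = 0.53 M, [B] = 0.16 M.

0.0005834 M/s

Step 1: The rate law is rate = k[A]^1[B]^2, overall order = 1+2 = 3
Step 2: Substitute values: rate = 0.043 × (0.53)^1 × (0.16)^2
Step 3: rate = 0.043 × 0.53 × 0.0256 = 0.000583424 M/s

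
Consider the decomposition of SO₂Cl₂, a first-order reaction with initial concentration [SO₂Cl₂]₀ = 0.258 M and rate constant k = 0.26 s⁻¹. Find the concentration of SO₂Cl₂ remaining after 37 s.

1.713e-05 M

Step 1: For a first-order reaction: [SO₂Cl₂] = [SO₂Cl₂]₀ × e^(-kt)
Step 2: [SO₂Cl₂] = 0.258 × e^(-0.26 × 37)
Step 3: [SO₂Cl₂] = 0.258 × e^(-9.62)
Step 4: [SO₂Cl₂] = 0.258 × 6.63876e-05 = 1.713e-05 M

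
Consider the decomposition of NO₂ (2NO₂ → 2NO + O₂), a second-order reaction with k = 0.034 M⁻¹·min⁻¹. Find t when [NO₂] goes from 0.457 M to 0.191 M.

89.63 min

Step 1: For second-order: t = (1/[NO₂] - 1/[NO₂]₀)/k
Step 2: t = (1/0.191 - 1/0.457)/0.034
Step 3: t = (5.236 - 2.188)/0.034
Step 4: t = 3.047/0.034 = 89.63 min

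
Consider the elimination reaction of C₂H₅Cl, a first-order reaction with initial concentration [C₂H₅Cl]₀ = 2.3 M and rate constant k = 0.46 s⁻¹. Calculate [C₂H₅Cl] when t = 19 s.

0.0003681 M

Step 1: For a first-order reaction: [C₂H₅Cl] = [C₂H₅Cl]₀ × e^(-kt)
Step 2: [C₂H₅Cl] = 2.3 × e^(-0.46 × 19)
Step 3: [C₂H₅Cl] = 2.3 × e^(-8.74)
Step 4: [C₂H₅Cl] = 2.3 × 0.000160054 = 0.0003681 M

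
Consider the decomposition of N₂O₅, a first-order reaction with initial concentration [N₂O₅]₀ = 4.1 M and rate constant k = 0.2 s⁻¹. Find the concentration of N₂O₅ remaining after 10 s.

0.5549 M

Step 1: For a first-order reaction: [N₂O₅] = [N₂O₅]₀ × e^(-kt)
Step 2: [N₂O₅] = 4.1 × e^(-0.2 × 10)
Step 3: [N₂O₅] = 4.1 × e^(-2)
Step 4: [N₂O₅] = 4.1 × 0.135335 = 0.5549 M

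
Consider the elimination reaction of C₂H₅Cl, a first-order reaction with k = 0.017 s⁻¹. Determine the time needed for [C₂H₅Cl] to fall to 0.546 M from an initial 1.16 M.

44.33 s

Step 1: For first-order: t = ln([C₂H₅Cl]₀/[C₂H₅Cl])/k
Step 2: t = ln(1.16/0.546)/0.017
Step 3: t = ln(2.125)/0.017
Step 4: t = 0.7536/0.017 = 44.33 s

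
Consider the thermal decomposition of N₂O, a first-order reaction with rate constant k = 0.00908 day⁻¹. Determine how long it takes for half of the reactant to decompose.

76.34 day

Step 1: For a first-order reaction, t₁/₂ = ln(2)/k
Step 2: t₁/₂ = ln(2)/0.00908
Step 3: t₁/₂ = 0.6931/0.00908 = 76.34 day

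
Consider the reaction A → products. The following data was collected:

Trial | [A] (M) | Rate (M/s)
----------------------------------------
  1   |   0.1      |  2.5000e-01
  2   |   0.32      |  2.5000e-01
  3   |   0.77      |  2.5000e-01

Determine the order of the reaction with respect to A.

zeroth order (0)

Step 1: Compare trials - when concentration changes, rate stays constant.
Step 2: rate₂/rate₁ = 2.5000e-01/2.5000e-01 = 1
Step 3: [A]₂/[A]₁ = 0.32/0.1 = 3.2
Step 4: Since rate ratio ≈ (conc ratio)^0, the reaction is zeroth order.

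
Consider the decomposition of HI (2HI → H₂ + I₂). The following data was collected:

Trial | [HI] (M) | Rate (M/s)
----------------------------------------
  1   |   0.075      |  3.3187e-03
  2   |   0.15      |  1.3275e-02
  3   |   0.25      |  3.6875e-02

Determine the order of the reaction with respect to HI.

second order (2)

Step 1: Compare trials to find order n where rate₂/rate₁ = ([HI]₂/[HI]₁)^n
Step 2: rate₂/rate₁ = 1.3275e-02/3.3187e-03 = 4
Step 3: [HI]₂/[HI]₁ = 0.15/0.075 = 2
Step 4: n = ln(4)/ln(2) = 2.00 ≈ 2
Step 5: The reaction is second order in HI.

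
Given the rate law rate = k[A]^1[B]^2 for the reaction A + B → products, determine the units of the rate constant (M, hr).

M⁻²·hr⁻¹

Step 1: Overall order = 1 + 2 = 3.
Step 2: rate has units M·hr⁻¹; [A]^1[B]^2 has units M^3.
Step 3: k = rate/([A]^1[B]^2), so units of k = M^(1-3)·hr⁻¹ = M⁻²·hr⁻¹.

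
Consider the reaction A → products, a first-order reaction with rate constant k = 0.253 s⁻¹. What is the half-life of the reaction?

2.74 s

Step 1: For a first-order reaction, t₁/₂ = ln(2)/k
Step 2: t₁/₂ = ln(2)/0.253
Step 3: t₁/₂ = 0.6931/0.253 = 2.74 s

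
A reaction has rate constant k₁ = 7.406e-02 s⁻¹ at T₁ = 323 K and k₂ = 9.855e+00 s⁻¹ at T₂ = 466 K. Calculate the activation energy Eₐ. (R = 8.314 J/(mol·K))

42.8 kJ/mol

Step 1: Use the two-temperature Arrhenius form: ln(k₂/k₁) = -Eₐ/R × (1/T₂ - 1/T₁)
Step 2: ln(k₂/k₁) = ln(9.855e+00/7.406e-02) = ln(133.068) = 4.89086
Step 3: 1/T₂ - 1/T₁ = 1/466 - 1/323 = -9.500525e-04 K⁻¹
Step 4: Eₐ = -R × ln(k₂/k₁) / (1/T₂ - 1/T₁) = -8.314 × 4.89086 / -9.500525e-04
Step 5: Eₐ = 4.2800e+04 J/mol = 42.8 kJ/mol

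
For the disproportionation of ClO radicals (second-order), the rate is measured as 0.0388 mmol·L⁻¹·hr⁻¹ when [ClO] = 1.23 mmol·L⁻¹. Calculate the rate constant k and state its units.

0.02565 (mmol·L⁻¹)⁻¹·hr⁻¹

Step 1: rate = k[ClO]^2, so k = rate / [ClO]^2.
Step 2: k = 0.0388 / (1.23)^2 = 0.0388 / 1.513.
Step 3: k = 0.02565 (mmol·L⁻¹)⁻¹·hr⁻¹.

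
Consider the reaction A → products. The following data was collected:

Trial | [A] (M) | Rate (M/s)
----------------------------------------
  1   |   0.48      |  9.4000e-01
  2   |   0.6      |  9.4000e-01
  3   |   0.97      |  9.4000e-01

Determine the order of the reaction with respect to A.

zeroth order (0)

Step 1: Compare trials - when concentration changes, rate stays constant.
Step 2: rate₂/rate₁ = 9.4000e-01/9.4000e-01 = 1
Step 3: [A]₂/[A]₁ = 0.6/0.48 = 1.25
Step 4: Since rate ratio ≈ (conc ratio)^0, the reaction is zeroth order.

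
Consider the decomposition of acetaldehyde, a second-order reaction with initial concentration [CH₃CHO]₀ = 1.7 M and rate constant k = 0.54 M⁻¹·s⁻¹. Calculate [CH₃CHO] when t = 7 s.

0.2289 M

Step 1: For a second-order reaction: 1/[CH₃CHO] = 1/[CH₃CHO]₀ + kt
Step 2: 1/[CH₃CHO] = 1/1.7 + 0.54 × 7
Step 3: 1/[CH₃CHO] = 0.5882 + 3.78 = 4.368
Step 4: [CH₃CHO] = 1/4.368 = 0.2289 M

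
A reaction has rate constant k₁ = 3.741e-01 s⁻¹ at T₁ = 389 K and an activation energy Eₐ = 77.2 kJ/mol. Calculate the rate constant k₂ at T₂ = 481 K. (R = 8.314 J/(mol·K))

3.596e+01 s⁻¹

Step 1: Use the two-temperature Arrhenius form: ln(k₂/k₁) = -Eₐ/R × (1/T₂ - 1/T₁)
Step 2: Convert Eₐ to J/mol: 77.2 kJ/mol = 77200 J/mol
Step 3: 1/T₂ - 1/T₁ = 1/481 - 1/389 = -4.916920e-04 K⁻¹
Step 4: ln(k₂/k₁) = -77200/8.314 × -4.916920e-04 = 4.56563
Step 5: k₂ = k₁ × exp(4.56563) = 3.741e-01 × 9.61231e+01 = 3.596e+01 s⁻¹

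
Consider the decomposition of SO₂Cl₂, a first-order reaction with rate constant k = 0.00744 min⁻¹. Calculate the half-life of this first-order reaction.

93.16 min

Step 1: For a first-order reaction, t₁/₂ = ln(2)/k
Step 2: t₁/₂ = ln(2)/0.00744
Step 3: t₁/₂ = 0.6931/0.00744 = 93.16 min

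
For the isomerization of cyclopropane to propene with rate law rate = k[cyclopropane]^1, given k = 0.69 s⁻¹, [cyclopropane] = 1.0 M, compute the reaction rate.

0.69 M/s

Step 1: Identify the rate law: rate = k[cyclopropane]^1
Step 2: Substitute values: rate = 0.69 × (1.0)^1
Step 3: Calculate: rate = 0.69 × 1 = 0.69 M/s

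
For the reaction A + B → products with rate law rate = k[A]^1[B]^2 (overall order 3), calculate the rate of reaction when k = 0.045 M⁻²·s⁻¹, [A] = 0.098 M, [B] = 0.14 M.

8.644e-05 M/s

Step 1: The rate law is rate = k[A]^1[B]^2, overall order = 1+2 = 3
Step 2: Substitute values: rate = 0.045 × (0.098)^1 × (0.14)^2
Step 3: rate = 0.045 × 0.098 × 0.0196 = 8.6436e-05 M/s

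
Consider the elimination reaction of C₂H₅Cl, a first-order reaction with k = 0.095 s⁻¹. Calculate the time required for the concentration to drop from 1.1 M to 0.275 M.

14.59 s

Step 1: For first-order: t = ln([C₂H₅Cl]₀/[C₂H₅Cl])/k
Step 2: t = ln(1.1/0.275)/0.095
Step 3: t = ln(4)/0.095
Step 4: t = 1.386/0.095 = 14.59 s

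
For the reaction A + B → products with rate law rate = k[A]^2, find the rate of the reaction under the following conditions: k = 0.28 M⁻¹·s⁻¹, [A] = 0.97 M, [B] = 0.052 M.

0.2635 M/s

Step 1: The rate law is rate = k[A]^2
Step 2: Note that the rate does not depend on [B] (zero order in B).
Step 3: rate = 0.28 × (0.97)^2 = 0.263452 M/s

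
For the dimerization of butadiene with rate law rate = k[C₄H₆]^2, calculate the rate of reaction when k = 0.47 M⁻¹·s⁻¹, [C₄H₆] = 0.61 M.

0.1749 M/s

Step 1: Identify the rate law: rate = k[C₄H₆]^2
Step 2: Substitute values: rate = 0.47 × (0.61)^2
Step 3: Calculate: rate = 0.47 × 0.3721 = 0.174887 M/s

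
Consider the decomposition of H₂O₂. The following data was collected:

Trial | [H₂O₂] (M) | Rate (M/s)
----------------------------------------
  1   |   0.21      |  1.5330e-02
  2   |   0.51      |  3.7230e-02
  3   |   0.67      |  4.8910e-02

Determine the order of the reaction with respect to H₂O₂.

first order (1)

Step 1: Compare trials to find order n where rate₂/rate₁ = ([H₂O₂]₂/[H₂O₂]₁)^n
Step 2: rate₂/rate₁ = 3.7230e-02/1.5330e-02 = 2.429
Step 3: [H₂O₂]₂/[H₂O₂]₁ = 0.51/0.21 = 2.429
Step 4: n = ln(2.429)/ln(2.429) = 1.00 ≈ 1
Step 5: The reaction is first order in H₂O₂.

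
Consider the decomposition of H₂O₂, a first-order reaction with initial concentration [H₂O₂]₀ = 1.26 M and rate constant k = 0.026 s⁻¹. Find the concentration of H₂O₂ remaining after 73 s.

0.1888 M

Step 1: For a first-order reaction: [H₂O₂] = [H₂O₂]₀ × e^(-kt)
Step 2: [H₂O₂] = 1.26 × e^(-0.026 × 73)
Step 3: [H₂O₂] = 1.26 × e^(-1.898)
Step 4: [H₂O₂] = 1.26 × 0.149868 = 0.1888 M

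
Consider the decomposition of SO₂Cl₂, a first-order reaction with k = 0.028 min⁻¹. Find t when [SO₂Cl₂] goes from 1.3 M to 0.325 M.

49.51 min

Step 1: For first-order: t = ln([SO₂Cl₂]₀/[SO₂Cl₂])/k
Step 2: t = ln(1.3/0.325)/0.028
Step 3: t = ln(4)/0.028
Step 4: t = 1.386/0.028 = 49.51 min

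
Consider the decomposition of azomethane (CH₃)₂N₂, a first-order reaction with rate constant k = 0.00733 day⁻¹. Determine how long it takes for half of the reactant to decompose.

94.56 day

Step 1: For a first-order reaction, t₁/₂ = ln(2)/k
Step 2: t₁/₂ = ln(2)/0.00733
Step 3: t₁/₂ = 0.6931/0.00733 = 94.56 day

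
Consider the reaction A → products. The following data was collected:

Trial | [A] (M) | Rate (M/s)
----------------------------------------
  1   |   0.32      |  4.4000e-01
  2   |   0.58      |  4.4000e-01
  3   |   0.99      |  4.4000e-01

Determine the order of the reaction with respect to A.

zeroth order (0)

Step 1: Compare trials - when concentration changes, rate stays constant.
Step 2: rate₂/rate₁ = 4.4000e-01/4.4000e-01 = 1
Step 3: [A]₂/[A]₁ = 0.58/0.32 = 1.812
Step 4: Since rate ratio ≈ (conc ratio)^0, the reaction is zeroth order.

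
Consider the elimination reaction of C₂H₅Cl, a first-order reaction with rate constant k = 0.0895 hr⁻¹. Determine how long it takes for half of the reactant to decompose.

7.745 hr

Step 1: For a first-order reaction, t₁/₂ = ln(2)/k
Step 2: t₁/₂ = ln(2)/0.0895
Step 3: t₁/₂ = 0.6931/0.0895 = 7.745 hr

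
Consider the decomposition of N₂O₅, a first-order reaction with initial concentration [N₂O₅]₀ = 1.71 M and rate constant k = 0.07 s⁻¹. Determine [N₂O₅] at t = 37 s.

0.1283 M

Step 1: For a first-order reaction: [N₂O₅] = [N₂O₅]₀ × e^(-kt)
Step 2: [N₂O₅] = 1.71 × e^(-0.07 × 37)
Step 3: [N₂O₅] = 1.71 × e^(-2.59)
Step 4: [N₂O₅] = 1.71 × 0.07502 = 0.1283 M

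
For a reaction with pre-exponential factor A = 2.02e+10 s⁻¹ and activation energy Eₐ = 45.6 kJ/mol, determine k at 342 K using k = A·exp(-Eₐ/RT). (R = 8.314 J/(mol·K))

2.19e+03 s⁻¹

Step 1: Use the Arrhenius equation: k = A × exp(-Eₐ/RT)
Step 2: Convert Eₐ to J/mol: 45.6 kJ/mol = 45600 J/mol
Step 3: Calculate the exponent: -Eₐ/(RT) = -45600/(8.314 × 342) = -16.03721
Step 4: k = 2.02e+10 × exp(-16.03721)
Step 5: k = 2.02e+10 × 1.08425e-07 = 2.1902e+03 s⁻¹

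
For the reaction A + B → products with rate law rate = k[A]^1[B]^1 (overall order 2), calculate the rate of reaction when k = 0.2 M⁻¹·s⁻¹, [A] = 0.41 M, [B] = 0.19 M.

0.01558 M/s

Step 1: The rate law is rate = k[A]^1[B]^1, overall order = 1+1 = 2
Step 2: Substitute values: rate = 0.2 × (0.41)^1 × (0.19)^1
Step 3: rate = 0.2 × 0.41 × 0.19 = 0.01558 M/s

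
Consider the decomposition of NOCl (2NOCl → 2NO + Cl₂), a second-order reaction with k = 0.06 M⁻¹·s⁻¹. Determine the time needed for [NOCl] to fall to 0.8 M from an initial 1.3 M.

8.013 s

Step 1: For second-order: t = (1/[NOCl] - 1/[NOCl]₀)/k
Step 2: t = (1/0.8 - 1/1.3)/0.06
Step 3: t = (1.25 - 0.7692)/0.06
Step 4: t = 0.4808/0.06 = 8.013 s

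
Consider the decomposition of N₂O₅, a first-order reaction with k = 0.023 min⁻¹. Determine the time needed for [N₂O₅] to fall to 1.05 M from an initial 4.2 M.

60.27 min

Step 1: For first-order: t = ln([N₂O₅]₀/[N₂O₅])/k
Step 2: t = ln(4.2/1.05)/0.023
Step 3: t = ln(4)/0.023
Step 4: t = 1.386/0.023 = 60.27 min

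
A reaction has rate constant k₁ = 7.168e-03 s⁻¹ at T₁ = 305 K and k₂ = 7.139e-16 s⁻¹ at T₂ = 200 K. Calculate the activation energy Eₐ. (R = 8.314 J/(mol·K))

144.6 kJ/mol

Step 1: Use the two-temperature Arrhenius form: ln(k₂/k₁) = -Eₐ/R × (1/T₂ - 1/T₁)
Step 2: ln(k₂/k₁) = ln(7.139e-16/7.168e-03) = ln(9.95954e-14) = -29.9377
Step 3: 1/T₂ - 1/T₁ = 1/200 - 1/305 = 1.721311e-03 K⁻¹
Step 4: Eₐ = -R × ln(k₂/k₁) / (1/T₂ - 1/T₁) = -8.314 × -29.9377 / 1.721311e-03
Step 5: Eₐ = 1.4460e+05 J/mol = 144.6 kJ/mol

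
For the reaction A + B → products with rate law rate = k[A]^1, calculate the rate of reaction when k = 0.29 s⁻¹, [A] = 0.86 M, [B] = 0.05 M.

0.2494 M/s

Step 1: The rate law is rate = k[A]^1
Step 2: Note that the rate does not depend on [B] (zero order in B).
Step 3: rate = 0.29 × (0.86)^1 = 0.2494 M/s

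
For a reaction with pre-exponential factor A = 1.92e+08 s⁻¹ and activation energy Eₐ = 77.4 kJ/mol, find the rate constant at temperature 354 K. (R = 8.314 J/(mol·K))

7.28e-04 s⁻¹

Step 1: Use the Arrhenius equation: k = A × exp(-Eₐ/RT)
Step 2: Convert Eₐ to J/mol: 77.4 kJ/mol = 77400 J/mol
Step 3: Calculate the exponent: -Eₐ/(RT) = -77400/(8.314 × 354) = -26.29830
Step 4: k = 1.92e+08 × exp(-26.29830)
Step 5: k = 1.92e+08 × 3.79135e-12 = 7.2794e-04 s⁻¹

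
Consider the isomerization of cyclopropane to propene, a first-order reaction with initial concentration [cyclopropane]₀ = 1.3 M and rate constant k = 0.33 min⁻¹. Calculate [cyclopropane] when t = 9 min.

0.06669 M

Step 1: For a first-order reaction: [cyclopropane] = [cyclopropane]₀ × e^(-kt)
Step 2: [cyclopropane] = 1.3 × e^(-0.33 × 9)
Step 3: [cyclopropane] = 1.3 × e^(-2.97)
Step 4: [cyclopropane] = 1.3 × 0.0513033 = 0.06669 M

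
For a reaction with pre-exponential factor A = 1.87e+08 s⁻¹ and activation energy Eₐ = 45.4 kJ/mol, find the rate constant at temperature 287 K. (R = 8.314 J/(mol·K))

1.02e+00 s⁻¹

Step 1: Use the Arrhenius equation: k = A × exp(-Eₐ/RT)
Step 2: Convert Eₐ to J/mol: 45.4 kJ/mol = 45400 J/mol
Step 3: Calculate the exponent: -Eₐ/(RT) = -45400/(8.314 × 287) = -19.02672
Step 4: k = 1.87e+08 × exp(-19.02672)
Step 5: k = 1.87e+08 × 5.45507e-09 = 1.0201e+00 s⁻¹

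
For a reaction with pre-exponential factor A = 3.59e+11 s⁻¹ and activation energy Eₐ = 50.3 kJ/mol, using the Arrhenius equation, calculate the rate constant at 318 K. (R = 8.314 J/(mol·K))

1.96e+03 s⁻¹

Step 1: Use the Arrhenius equation: k = A × exp(-Eₐ/RT)
Step 2: Convert Eₐ to J/mol: 50.3 kJ/mol = 50300 J/mol
Step 3: Calculate the exponent: -Eₐ/(RT) = -50300/(8.314 × 318) = -19.02527
Step 4: k = 3.59e+11 × exp(-19.02527)
Step 5: k = 3.59e+11 × 5.46299e-09 = 1.9612e+03 s⁻¹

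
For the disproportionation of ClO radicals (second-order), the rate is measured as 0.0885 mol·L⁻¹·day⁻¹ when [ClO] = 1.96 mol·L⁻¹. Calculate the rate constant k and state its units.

0.02304 (mol·L⁻¹)⁻¹·day⁻¹

Step 1: rate = k[ClO]^2, so k = rate / [ClO]^2.
Step 2: k = 0.0885 / (1.96)^2 = 0.0885 / 3.842.
Step 3: k = 0.02304 (mol·L⁻¹)⁻¹·day⁻¹.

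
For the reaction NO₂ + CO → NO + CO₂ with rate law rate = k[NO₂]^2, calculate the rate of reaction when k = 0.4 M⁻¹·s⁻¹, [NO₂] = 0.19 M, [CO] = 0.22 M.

0.01444 M/s

Step 1: The rate law is rate = k[NO₂]^2
Step 2: Note that the rate does not depend on [CO] (zero order in CO).
Step 3: rate = 0.4 × (0.19)^2 = 0.01444 M/s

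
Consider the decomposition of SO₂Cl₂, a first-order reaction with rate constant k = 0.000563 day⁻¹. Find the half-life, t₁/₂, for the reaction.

1231 day

Step 1: For a first-order reaction, t₁/₂ = ln(2)/k
Step 2: t₁/₂ = ln(2)/0.000563
Step 3: t₁/₂ = 0.6931/0.000563 = 1231 day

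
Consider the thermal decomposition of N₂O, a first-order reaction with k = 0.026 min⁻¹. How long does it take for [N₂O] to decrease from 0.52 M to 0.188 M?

39.13 min

Step 1: For first-order: t = ln([N₂O]₀/[N₂O])/k
Step 2: t = ln(0.52/0.188)/0.026
Step 3: t = ln(2.766)/0.026
Step 4: t = 1.017/0.026 = 39.13 min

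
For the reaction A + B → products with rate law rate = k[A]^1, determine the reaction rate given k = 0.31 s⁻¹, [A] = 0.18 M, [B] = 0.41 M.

0.0558 M/s

Step 1: The rate law is rate = k[A]^1
Step 2: Note that the rate does not depend on [B] (zero order in B).
Step 3: rate = 0.31 × (0.18)^1 = 0.0558 M/s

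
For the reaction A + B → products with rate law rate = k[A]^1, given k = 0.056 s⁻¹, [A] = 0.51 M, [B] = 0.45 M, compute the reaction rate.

0.02856 M/s

Step 1: The rate law is rate = k[A]^1
Step 2: Note that the rate does not depend on [B] (zero order in B).
Step 3: rate = 0.056 × (0.51)^1 = 0.02856 M/s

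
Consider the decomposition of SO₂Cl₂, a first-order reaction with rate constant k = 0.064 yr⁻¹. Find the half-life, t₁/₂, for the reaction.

10.83 yr

Step 1: For a first-order reaction, t₁/₂ = ln(2)/k
Step 2: t₁/₂ = ln(2)/0.064
Step 3: t₁/₂ = 0.6931/0.064 = 10.83 yr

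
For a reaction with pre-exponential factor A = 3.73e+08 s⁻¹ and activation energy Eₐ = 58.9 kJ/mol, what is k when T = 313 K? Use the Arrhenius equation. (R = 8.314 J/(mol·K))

5.52e-02 s⁻¹

Step 1: Use the Arrhenius equation: k = A × exp(-Eₐ/RT)
Step 2: Convert Eₐ to J/mol: 58.9 kJ/mol = 58900 J/mol
Step 3: Calculate the exponent: -Eₐ/(RT) = -58900/(8.314 × 313) = -22.63398
Step 4: k = 3.73e+08 × exp(-22.63398)
Step 5: k = 3.73e+08 × 1.47975e-10 = 5.5195e-02 s⁻¹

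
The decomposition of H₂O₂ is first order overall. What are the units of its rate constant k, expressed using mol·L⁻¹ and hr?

hr⁻¹

Step 1: For overall order n, rate = k × (concentration)^n.
Step 2: Rate has units mol·L⁻¹·hr⁻¹; concentration term has units (mol·L⁻¹)^1.
Step 3: k = rate / (concentration)^n, so units of k = (mol·L⁻¹)^(1-1)·hr⁻¹ = hr⁻¹.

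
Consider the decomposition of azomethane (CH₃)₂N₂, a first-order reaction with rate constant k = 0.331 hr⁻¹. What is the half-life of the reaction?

2.094 hr

Step 1: For a first-order reaction, t₁/₂ = ln(2)/k
Step 2: t₁/₂ = ln(2)/0.331
Step 3: t₁/₂ = 0.6931/0.331 = 2.094 hr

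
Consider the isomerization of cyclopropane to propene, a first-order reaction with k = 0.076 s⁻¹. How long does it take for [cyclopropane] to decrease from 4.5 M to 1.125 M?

18.24 s

Step 1: For first-order: t = ln([cyclopropane]₀/[cyclopropane])/k
Step 2: t = ln(4.5/1.125)/0.076
Step 3: t = ln(4)/0.076
Step 4: t = 1.386/0.076 = 18.24 s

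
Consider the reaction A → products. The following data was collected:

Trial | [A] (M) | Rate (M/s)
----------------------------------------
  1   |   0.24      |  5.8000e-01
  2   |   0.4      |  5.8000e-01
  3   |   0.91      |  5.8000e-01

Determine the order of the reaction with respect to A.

zeroth order (0)

Step 1: Compare trials - when concentration changes, rate stays constant.
Step 2: rate₂/rate₁ = 5.8000e-01/5.8000e-01 = 1
Step 3: [A]₂/[A]₁ = 0.4/0.24 = 1.667
Step 4: Since rate ratio ≈ (conc ratio)^0, the reaction is zeroth order.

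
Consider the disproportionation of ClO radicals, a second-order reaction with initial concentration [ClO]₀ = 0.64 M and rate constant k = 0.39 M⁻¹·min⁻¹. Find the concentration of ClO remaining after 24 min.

0.09155 M

Step 1: For a second-order reaction: 1/[ClO] = 1/[ClO]₀ + kt
Step 2: 1/[ClO] = 1/0.64 + 0.39 × 24
Step 3: 1/[ClO] = 1.562 + 9.36 = 10.92
Step 4: [ClO] = 1/10.92 = 0.09155 M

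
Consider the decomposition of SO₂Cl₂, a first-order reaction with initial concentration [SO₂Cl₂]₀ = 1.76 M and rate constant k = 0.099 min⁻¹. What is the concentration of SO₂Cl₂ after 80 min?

0.0006396 M

Step 1: For a first-order reaction: [SO₂Cl₂] = [SO₂Cl₂]₀ × e^(-kt)
Step 2: [SO₂Cl₂] = 1.76 × e^(-0.099 × 80)
Step 3: [SO₂Cl₂] = 1.76 × e^(-7.92)
Step 4: [SO₂Cl₂] = 1.76 × 0.000363402 = 0.0006396 M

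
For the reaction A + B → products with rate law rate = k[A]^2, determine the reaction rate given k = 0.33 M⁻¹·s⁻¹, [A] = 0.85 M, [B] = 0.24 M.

0.2384 M/s

Step 1: The rate law is rate = k[A]^2
Step 2: Note that the rate does not depend on [B] (zero order in B).
Step 3: rate = 0.33 × (0.85)^2 = 0.238425 M/s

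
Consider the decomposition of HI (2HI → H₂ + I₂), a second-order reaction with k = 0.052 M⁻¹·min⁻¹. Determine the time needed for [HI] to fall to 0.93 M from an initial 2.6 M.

13.28 min

Step 1: For second-order: t = (1/[HI] - 1/[HI]₀)/k
Step 2: t = (1/0.93 - 1/2.6)/0.052
Step 3: t = (1.075 - 0.3846)/0.052
Step 4: t = 0.6907/0.052 = 13.28 min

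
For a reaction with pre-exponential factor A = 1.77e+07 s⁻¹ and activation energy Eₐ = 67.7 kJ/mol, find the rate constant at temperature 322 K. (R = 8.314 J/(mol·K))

1.84e-04 s⁻¹

Step 1: Use the Arrhenius equation: k = A × exp(-Eₐ/RT)
Step 2: Convert Eₐ to J/mol: 67.7 kJ/mol = 67700 J/mol
Step 3: Calculate the exponent: -Eₐ/(RT) = -67700/(8.314 × 322) = -25.28848
Step 4: k = 1.77e+07 × exp(-25.28848)
Step 5: k = 1.77e+07 × 1.04077e-11 = 1.8422e-04 s⁻¹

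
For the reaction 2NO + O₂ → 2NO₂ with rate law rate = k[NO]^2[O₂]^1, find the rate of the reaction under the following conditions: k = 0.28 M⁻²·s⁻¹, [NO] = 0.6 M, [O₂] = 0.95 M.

0.09576 M/s

Step 1: The rate law is rate = k[NO]^2[O₂]^1
Step 2: Substitute: rate = 0.28 × (0.6)^2 × (0.95)^1
Step 3: rate = 0.28 × 0.36 × 0.95 = 0.09576 M/s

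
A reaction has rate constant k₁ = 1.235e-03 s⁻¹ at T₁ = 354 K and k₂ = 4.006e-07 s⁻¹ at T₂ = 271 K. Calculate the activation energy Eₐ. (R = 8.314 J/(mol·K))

77.2 kJ/mol

Step 1: Use the two-temperature Arrhenius form: ln(k₂/k₁) = -Eₐ/R × (1/T₂ - 1/T₁)
Step 2: ln(k₂/k₁) = ln(4.006e-07/1.235e-03) = ln(0.000324372) = -8.03362
Step 3: 1/T₂ - 1/T₁ = 1/271 - 1/354 = 8.651781e-04 K⁻¹
Step 4: Eₐ = -R × ln(k₂/k₁) / (1/T₂ - 1/T₁) = -8.314 × -8.03362 / 8.651781e-04
Step 5: Eₐ = 7.7200e+04 J/mol = 77.2 kJ/mol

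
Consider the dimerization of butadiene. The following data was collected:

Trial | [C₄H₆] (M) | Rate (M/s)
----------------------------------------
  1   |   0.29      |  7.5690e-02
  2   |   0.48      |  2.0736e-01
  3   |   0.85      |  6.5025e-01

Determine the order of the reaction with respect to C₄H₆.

second order (2)

Step 1: Compare trials to find order n where rate₂/rate₁ = ([C₄H₆]₂/[C₄H₆]₁)^n
Step 2: rate₂/rate₁ = 2.0736e-01/7.5690e-02 = 2.74
Step 3: [C₄H₆]₂/[C₄H₆]₁ = 0.48/0.29 = 1.655
Step 4: n = ln(2.74)/ln(1.655) = 2.00 ≈ 2
Step 5: The reaction is second order in C₄H₆.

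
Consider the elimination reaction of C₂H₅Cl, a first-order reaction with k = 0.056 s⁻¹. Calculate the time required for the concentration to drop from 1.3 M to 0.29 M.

26.79 s

Step 1: For first-order: t = ln([C₂H₅Cl]₀/[C₂H₅Cl])/k
Step 2: t = ln(1.3/0.29)/0.056
Step 3: t = ln(4.483)/0.056
Step 4: t = 1.5/0.056 = 26.79 s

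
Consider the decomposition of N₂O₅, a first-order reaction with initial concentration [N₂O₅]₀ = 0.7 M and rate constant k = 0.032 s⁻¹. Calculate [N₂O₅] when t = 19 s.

0.3811 M

Step 1: For a first-order reaction: [N₂O₅] = [N₂O₅]₀ × e^(-kt)
Step 2: [N₂O₅] = 0.7 × e^(-0.032 × 19)
Step 3: [N₂O₅] = 0.7 × e^(-0.608)
Step 4: [N₂O₅] = 0.7 × 0.544439 = 0.3811 M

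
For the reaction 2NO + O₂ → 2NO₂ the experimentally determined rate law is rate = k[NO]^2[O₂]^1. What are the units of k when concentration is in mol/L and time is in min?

(mol/L)⁻²·min⁻¹

Step 1: Overall order = 2 + 1 = 3.
Step 2: rate has units mol/L·min⁻¹; [NO]^2[O₂]^1 has units (mol/L)^3.
Step 3: k = rate/([NO]^2[O₂]^1), so units of k = (mol/L)^(1-3)·min⁻¹ = (mol/L)⁻²·min⁻¹.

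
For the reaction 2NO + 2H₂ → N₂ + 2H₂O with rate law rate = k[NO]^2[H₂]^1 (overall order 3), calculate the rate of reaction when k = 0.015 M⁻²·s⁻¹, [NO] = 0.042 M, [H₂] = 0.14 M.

3.704e-06 M/s

Step 1: The rate law is rate = k[NO]^2[H₂]^1, overall order = 2+1 = 3
Step 2: Substitute values: rate = 0.015 × (0.042)^2 × (0.14)^1
Step 3: rate = 0.015 × 0.001764 × 0.14 = 3.7044e-06 M/s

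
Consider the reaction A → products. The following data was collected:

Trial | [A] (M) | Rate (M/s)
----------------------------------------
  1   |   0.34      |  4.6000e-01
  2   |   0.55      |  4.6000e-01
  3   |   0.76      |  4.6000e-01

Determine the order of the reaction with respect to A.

zeroth order (0)

Step 1: Compare trials - when concentration changes, rate stays constant.
Step 2: rate₂/rate₁ = 4.6000e-01/4.6000e-01 = 1
Step 3: [A]₂/[A]₁ = 0.55/0.34 = 1.618
Step 4: Since rate ratio ≈ (conc ratio)^0, the reaction is zeroth order.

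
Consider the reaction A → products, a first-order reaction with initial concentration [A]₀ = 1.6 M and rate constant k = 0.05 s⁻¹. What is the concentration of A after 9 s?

1.02 M

Step 1: For a first-order reaction: [A] = [A]₀ × e^(-kt)
Step 2: [A] = 1.6 × e^(-0.05 × 9)
Step 3: [A] = 1.6 × e^(-0.45)
Step 4: [A] = 1.6 × 0.637628 = 1.02 M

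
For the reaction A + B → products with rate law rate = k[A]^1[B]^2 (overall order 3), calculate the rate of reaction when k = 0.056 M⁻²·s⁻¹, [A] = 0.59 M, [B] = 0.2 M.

0.001322 M/s

Step 1: The rate law is rate = k[A]^1[B]^2, overall order = 1+2 = 3
Step 2: Substitute values: rate = 0.056 × (0.59)^1 × (0.2)^2
Step 3: rate = 0.056 × 0.59 × 0.04 = 0.0013216 M/s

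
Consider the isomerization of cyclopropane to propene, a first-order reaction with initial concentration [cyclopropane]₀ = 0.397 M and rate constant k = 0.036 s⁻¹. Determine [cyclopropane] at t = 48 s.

0.07052 M

Step 1: For a first-order reaction: [cyclopropane] = [cyclopropane]₀ × e^(-kt)
Step 2: [cyclopropane] = 0.397 × e^(-0.036 × 48)
Step 3: [cyclopropane] = 0.397 × e^(-1.728)
Step 4: [cyclopropane] = 0.397 × 0.177639 = 0.07052 M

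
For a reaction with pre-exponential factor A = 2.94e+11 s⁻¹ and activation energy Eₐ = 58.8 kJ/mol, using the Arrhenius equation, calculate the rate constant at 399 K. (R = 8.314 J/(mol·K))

5.89e+03 s⁻¹

Step 1: Use the Arrhenius equation: k = A × exp(-Eₐ/RT)
Step 2: Convert Eₐ to J/mol: 58.8 kJ/mol = 58800 J/mol
Step 3: Calculate the exponent: -Eₐ/(RT) = -58800/(8.314 × 399) = -17.72533
Step 4: k = 2.94e+11 × exp(-17.72533)
Step 5: k = 2.94e+11 × 2.00441e-08 = 5.8930e+03 s⁻¹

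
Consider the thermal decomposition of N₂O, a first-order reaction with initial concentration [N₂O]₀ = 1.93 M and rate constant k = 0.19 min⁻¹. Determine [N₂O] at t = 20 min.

0.04318 M

Step 1: For a first-order reaction: [N₂O] = [N₂O]₀ × e^(-kt)
Step 2: [N₂O] = 1.93 × e^(-0.19 × 20)
Step 3: [N₂O] = 1.93 × e^(-3.8)
Step 4: [N₂O] = 1.93 × 0.0223708 = 0.04318 M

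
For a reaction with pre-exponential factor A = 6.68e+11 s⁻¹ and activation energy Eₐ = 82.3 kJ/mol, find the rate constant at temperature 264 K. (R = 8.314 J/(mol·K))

3.47e-05 s⁻¹

Step 1: Use the Arrhenius equation: k = A × exp(-Eₐ/RT)
Step 2: Convert Eₐ to J/mol: 82.3 kJ/mol = 82300 J/mol
Step 3: Calculate the exponent: -Eₐ/(RT) = -82300/(8.314 × 264) = -37.49608
Step 4: k = 6.68e+11 × exp(-37.49608)
Step 5: k = 6.68e+11 × 5.19588e-17 = 3.4708e-05 s⁻¹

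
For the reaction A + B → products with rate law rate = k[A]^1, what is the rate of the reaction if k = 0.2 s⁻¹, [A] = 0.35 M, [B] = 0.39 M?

0.07 M/s

Step 1: The rate law is rate = k[A]^1
Step 2: Note that the rate does not depend on [B] (zero order in B).
Step 3: rate = 0.2 × (0.35)^1 = 0.07 M/s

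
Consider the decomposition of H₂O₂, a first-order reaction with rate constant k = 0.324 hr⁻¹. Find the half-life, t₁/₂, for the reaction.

2.139 hr

Step 1: For a first-order reaction, t₁/₂ = ln(2)/k
Step 2: t₁/₂ = ln(2)/0.324
Step 3: t₁/₂ = 0.6931/0.324 = 2.139 hr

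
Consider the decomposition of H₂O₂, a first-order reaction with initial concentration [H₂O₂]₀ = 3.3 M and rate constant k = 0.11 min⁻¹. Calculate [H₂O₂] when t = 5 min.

1.904 M

Step 1: For a first-order reaction: [H₂O₂] = [H₂O₂]₀ × e^(-kt)
Step 2: [H₂O₂] = 3.3 × e^(-0.11 × 5)
Step 3: [H₂O₂] = 3.3 × e^(-0.55)
Step 4: [H₂O₂] = 3.3 × 0.57695 = 1.904 M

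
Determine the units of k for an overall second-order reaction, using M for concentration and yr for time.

M⁻¹·yr⁻¹

Step 1: For overall order n, rate = k × (concentration)^n.
Step 2: Rate has units M·yr⁻¹; concentration term has units M^2.
Step 3: k = rate / (concentration)^n, so units of k = M^(1-2)·yr⁻¹ = M⁻¹·yr⁻¹.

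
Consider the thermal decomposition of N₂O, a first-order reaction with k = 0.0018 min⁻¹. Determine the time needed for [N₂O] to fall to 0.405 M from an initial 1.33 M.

660.6 min

Step 1: For first-order: t = ln([N₂O]₀/[N₂O])/k
Step 2: t = ln(1.33/0.405)/0.0018
Step 3: t = ln(3.284)/0.0018
Step 4: t = 1.189/0.0018 = 660.6 min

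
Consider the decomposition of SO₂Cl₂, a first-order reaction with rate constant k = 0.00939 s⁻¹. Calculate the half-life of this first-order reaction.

73.82 s

Step 1: For a first-order reaction, t₁/₂ = ln(2)/k
Step 2: t₁/₂ = ln(2)/0.00939
Step 3: t₁/₂ = 0.6931/0.00939 = 73.82 s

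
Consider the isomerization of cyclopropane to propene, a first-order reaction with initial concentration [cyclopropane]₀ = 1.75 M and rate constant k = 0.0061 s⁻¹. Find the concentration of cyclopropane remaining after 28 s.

1.475 M

Step 1: For a first-order reaction: [cyclopropane] = [cyclopropane]₀ × e^(-kt)
Step 2: [cyclopropane] = 1.75 × e^(-0.0061 × 28)
Step 3: [cyclopropane] = 1.75 × e^(-0.1708)
Step 4: [cyclopropane] = 1.75 × 0.84299 = 1.475 M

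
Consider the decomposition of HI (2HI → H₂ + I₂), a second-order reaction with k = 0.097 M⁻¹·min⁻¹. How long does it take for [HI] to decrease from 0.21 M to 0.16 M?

15.34 min

Step 1: For second-order: t = (1/[HI] - 1/[HI]₀)/k
Step 2: t = (1/0.16 - 1/0.21)/0.097
Step 3: t = (6.25 - 4.762)/0.097
Step 4: t = 1.488/0.097 = 15.34 min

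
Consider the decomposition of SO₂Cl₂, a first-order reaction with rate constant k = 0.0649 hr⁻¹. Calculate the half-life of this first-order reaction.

10.68 hr

Step 1: For a first-order reaction, t₁/₂ = ln(2)/k
Step 2: t₁/₂ = ln(2)/0.0649
Step 3: t₁/₂ = 0.6931/0.0649 = 10.68 hr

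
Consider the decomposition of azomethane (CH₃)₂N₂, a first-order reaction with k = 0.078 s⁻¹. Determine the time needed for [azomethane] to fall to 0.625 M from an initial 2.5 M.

17.77 s

Step 1: For first-order: t = ln([azomethane]₀/[azomethane])/k
Step 2: t = ln(2.5/0.625)/0.078
Step 3: t = ln(4)/0.078
Step 4: t = 1.386/0.078 = 17.77 s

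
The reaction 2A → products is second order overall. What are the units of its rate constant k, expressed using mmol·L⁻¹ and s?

(mmol·L⁻¹)⁻¹·s⁻¹

Step 1: For overall order n, rate = k × (concentration)^n.
Step 2: Rate has units mmol·L⁻¹·s⁻¹; concentration term has units (mmol·L⁻¹)^2.
Step 3: k = rate / (concentration)^n, so units of k = (mmol·L⁻¹)^(1-2)·s⁻¹ = (mmol·L⁻¹)⁻¹·s⁻¹.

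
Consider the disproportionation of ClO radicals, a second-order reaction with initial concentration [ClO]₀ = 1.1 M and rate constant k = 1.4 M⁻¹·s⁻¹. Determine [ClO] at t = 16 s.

0.0429 M

Step 1: For a second-order reaction: 1/[ClO] = 1/[ClO]₀ + kt
Step 2: 1/[ClO] = 1/1.1 + 1.4 × 16
Step 3: 1/[ClO] = 0.9091 + 22.4 = 23.31
Step 4: [ClO] = 1/23.31 = 0.0429 M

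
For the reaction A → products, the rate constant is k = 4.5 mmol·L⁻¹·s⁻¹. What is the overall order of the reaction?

zeroth order (0)

Step 1: The units of k for an nth-order reaction are (concentration)^(1-n)·(time)⁻¹.
Step 2: Here k has units mmol·L⁻¹·s⁻¹, so the concentration exponent is 1.
Step 3: 1 - n = 1 ⇒ n = 0. The reaction is zeroth order.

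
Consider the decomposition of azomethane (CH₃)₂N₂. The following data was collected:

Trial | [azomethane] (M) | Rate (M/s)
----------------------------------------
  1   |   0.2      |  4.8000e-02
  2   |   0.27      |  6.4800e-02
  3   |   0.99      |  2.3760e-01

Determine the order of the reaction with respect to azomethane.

first order (1)

Step 1: Compare trials to find order n where rate₂/rate₁ = ([azomethane]₂/[azomethane]₁)^n
Step 2: rate₂/rate₁ = 6.4800e-02/4.8000e-02 = 1.35
Step 3: [azomethane]₂/[azomethane]₁ = 0.27/0.2 = 1.35
Step 4: n = ln(1.35)/ln(1.35) = 1.00 ≈ 1
Step 5: The reaction is first order in azomethane.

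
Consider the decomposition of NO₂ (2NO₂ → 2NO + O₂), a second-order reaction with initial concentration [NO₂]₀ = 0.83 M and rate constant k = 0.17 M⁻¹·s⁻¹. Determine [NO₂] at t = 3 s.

0.5832 M

Step 1: For a second-order reaction: 1/[NO₂] = 1/[NO₂]₀ + kt
Step 2: 1/[NO₂] = 1/0.83 + 0.17 × 3
Step 3: 1/[NO₂] = 1.205 + 0.51 = 1.715
Step 4: [NO₂] = 1/1.715 = 0.5832 M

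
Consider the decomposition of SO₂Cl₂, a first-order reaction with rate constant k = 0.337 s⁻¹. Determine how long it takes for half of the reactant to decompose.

2.057 s

Step 1: For a first-order reaction, t₁/₂ = ln(2)/k
Step 2: t₁/₂ = ln(2)/0.337
Step 3: t₁/₂ = 0.6931/0.337 = 2.057 s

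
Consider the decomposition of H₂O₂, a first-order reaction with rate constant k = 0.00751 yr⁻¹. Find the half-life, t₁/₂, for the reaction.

92.3 yr

Step 1: For a first-order reaction, t₁/₂ = ln(2)/k
Step 2: t₁/₂ = ln(2)/0.00751
Step 3: t₁/₂ = 0.6931/0.00751 = 92.3 yr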